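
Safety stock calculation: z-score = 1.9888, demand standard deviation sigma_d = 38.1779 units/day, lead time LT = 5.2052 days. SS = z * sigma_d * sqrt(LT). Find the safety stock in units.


sqrt(LT) = sqrt(5.2052) = 2.2815
SS = 1.9888 * 38.1779 * 2.2815 = 173.2295

173.2295 units


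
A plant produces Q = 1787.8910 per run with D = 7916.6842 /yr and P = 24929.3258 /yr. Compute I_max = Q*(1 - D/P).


D/P = 0.3176
1 - D/P = 0.6824
I_max = 1787.8910 * 0.6824 = 1220.1192

1220.1192 units


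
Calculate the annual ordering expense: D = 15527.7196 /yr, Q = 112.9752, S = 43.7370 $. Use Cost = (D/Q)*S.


Number of orders = D/Q = 137.4436
Cost = 137.4436 * 43.7370 = 6011.3713

6011.3713 $/yr


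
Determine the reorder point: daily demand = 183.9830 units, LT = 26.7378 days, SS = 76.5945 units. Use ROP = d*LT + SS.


d*LT = 183.9830 * 26.7378 = 4919.3007
ROP = 4919.3007 + 76.5945 = 4995.8952

4995.8952 units


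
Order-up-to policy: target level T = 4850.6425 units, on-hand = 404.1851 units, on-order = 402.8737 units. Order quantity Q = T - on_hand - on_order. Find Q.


Inventory position = OH + OO = 404.1851 + 402.8737 = 807.0588
Q = 4850.6425 - 807.0588 = 4043.5837

4043.5837 units


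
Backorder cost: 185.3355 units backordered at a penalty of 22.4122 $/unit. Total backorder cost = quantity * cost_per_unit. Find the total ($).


Total = 185.3355 * 22.4122 = 4153.7763

4153.7763 $


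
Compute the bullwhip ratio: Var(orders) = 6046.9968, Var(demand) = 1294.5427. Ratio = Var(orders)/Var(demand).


BW = 6046.9968 / 1294.5427 = 4.6711

4.6711


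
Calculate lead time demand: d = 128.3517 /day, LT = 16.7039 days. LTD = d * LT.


LTD = 128.3517 * 16.7039 = 2143.9740

2143.9740 units


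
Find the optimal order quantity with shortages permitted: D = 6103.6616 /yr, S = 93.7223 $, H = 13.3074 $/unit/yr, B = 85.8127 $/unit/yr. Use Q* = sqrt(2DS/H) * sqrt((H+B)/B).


sqrt(2DS/H) = 293.2143
sqrt((H+B)/B) = 1.0747
Q* = 293.2143 * 1.0747 = 315.1303

315.1303 units


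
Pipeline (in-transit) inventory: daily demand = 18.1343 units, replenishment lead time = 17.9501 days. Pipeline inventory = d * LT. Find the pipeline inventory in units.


Pipeline = 18.1343 * 17.9501 = 325.5125

325.5125 units


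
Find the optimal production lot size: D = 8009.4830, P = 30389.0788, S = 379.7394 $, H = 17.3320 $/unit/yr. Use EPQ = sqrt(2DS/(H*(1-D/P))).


1 - D/P = 1 - 0.2636 = 0.7364
H*(1-D/P) = 12.7639
2DS = 6083032.5375
EPQ = sqrt(476581.0348) = 690.3485

690.3485 units


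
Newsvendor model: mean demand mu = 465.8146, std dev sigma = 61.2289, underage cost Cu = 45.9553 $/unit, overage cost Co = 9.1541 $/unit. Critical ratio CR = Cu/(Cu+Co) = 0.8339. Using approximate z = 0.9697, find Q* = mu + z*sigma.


CR = Cu/(Cu+Co) = 45.9553/(45.9553+9.1541) = 0.8339
z = 0.9697
Q* = 465.8146 + 0.9697 * 61.2289 = 525.1883

525.1883 units


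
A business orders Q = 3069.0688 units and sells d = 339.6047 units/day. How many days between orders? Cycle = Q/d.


Cycle = 3069.0688 / 339.6047 = 9.0372

9.0372 days


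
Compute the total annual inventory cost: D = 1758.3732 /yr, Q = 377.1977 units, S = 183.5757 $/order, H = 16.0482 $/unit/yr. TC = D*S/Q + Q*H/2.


Ordering cost = D*S/Q = 855.7703
Holding cost = Q*H/2 = 3026.6721
TC = 855.7703 + 3026.6721 = 3882.4424

3882.4424 $/yr


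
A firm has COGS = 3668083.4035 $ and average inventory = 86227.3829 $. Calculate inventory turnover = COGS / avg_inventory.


Turnover = 3668083.4035 / 86227.3829 = 42.5397

42.5397


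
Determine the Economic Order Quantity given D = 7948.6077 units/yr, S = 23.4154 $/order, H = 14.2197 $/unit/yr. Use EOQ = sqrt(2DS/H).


2*D*S = 2 * 7948.6077 * 23.4154 = 372239.6575
2*D*S/H = 26177.7434
EOQ = sqrt(26177.7434) = 161.7954

161.7954 units


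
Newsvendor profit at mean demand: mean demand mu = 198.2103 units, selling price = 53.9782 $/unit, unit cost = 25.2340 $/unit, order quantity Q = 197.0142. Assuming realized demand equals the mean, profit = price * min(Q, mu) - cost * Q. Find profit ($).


Sales at mu = min(197.0142, 198.2103) = 197.0142
Revenue = 53.9782 * 197.0142 = 10634.4719
Total cost = 25.2340 * 197.0142 = 4971.4563
Profit = 10634.4719 - 4971.4563 = 5663.0156

5663.0156 $


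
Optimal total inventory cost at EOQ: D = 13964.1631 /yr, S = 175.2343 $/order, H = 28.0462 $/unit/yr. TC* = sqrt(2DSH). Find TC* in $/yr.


2*D*S*H = 137258122.2032
TC* = sqrt(137258122.2032) = 11715.7212

11715.7212 $/yr


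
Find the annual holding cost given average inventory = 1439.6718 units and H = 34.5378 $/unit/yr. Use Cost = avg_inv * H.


Cost = 1439.6718 * 34.5378 = 49723.0967

49723.0967 $/yr


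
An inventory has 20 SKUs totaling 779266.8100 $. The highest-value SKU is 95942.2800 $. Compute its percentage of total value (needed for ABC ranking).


Top item = 95942.2800
Total = 779266.8100
Percentage = 95942.2800 / 779266.8100 * 100 = 12.3119

12.3119%


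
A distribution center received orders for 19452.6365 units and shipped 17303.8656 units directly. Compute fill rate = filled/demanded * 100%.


FR = 17303.8656 / 19452.6365 * 100 = 88.9538

88.9538%


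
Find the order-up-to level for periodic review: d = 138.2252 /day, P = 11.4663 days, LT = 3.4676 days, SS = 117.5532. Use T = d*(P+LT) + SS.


P + LT = 14.9339
d*(P+LT) = 138.2252 * 14.9339 = 2064.2413
T = 2064.2413 + 117.5532 = 2181.7945

2181.7945 units


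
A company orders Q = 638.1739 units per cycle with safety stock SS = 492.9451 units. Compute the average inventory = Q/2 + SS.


Q/2 = 319.0870
Avg = 319.0870 + 492.9451 = 812.0321

812.0321 units


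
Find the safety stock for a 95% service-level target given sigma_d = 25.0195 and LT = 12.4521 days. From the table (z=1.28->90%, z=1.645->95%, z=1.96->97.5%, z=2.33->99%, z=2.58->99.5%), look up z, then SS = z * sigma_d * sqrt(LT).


From the table, SL = 95% corresponds to z = 1.645
sqrt(LT) = sqrt(12.4521) = 3.5288
SS = 1.645 * 25.0195 * 3.5288 = 145.2332

145.2332 units


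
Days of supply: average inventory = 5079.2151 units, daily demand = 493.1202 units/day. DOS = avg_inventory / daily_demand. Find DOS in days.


DOS = 5079.2151 / 493.1202 = 10.3002

10.3002 days


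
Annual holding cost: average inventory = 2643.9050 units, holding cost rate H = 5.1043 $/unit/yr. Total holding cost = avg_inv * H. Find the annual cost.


Cost = 2643.9050 * 5.1043 = 13495.2843

13495.2843 $/yr


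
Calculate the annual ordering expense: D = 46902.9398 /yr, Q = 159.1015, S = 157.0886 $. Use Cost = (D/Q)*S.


Number of orders = D/Q = 294.7989
Cost = 294.7989 * 157.0886 = 46309.5392

46309.5392 $/yr


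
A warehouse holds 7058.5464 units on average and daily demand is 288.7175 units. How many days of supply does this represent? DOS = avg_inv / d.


DOS = 7058.5464 / 288.7175 = 24.4479

24.4479 days


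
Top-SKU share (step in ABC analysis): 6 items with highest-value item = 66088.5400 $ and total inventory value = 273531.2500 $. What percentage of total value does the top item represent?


Top item = 66088.5400
Total = 273531.2500
Percentage = 66088.5400 / 273531.2500 * 100 = 24.1612

24.1612%


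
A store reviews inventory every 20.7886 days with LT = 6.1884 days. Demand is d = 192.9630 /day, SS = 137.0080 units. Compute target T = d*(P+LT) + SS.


P + LT = 26.9770
d*(P+LT) = 192.9630 * 26.9770 = 5205.5629
T = 5205.5629 + 137.0080 = 5342.5709

5342.5709 units


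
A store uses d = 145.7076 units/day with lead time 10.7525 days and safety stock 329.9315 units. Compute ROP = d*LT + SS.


d*LT = 145.7076 * 10.7525 = 1566.7210
ROP = 1566.7210 + 329.9315 = 1896.6525

1896.6525 units


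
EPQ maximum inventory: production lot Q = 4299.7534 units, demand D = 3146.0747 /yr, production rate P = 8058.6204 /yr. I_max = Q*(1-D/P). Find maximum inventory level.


D/P = 0.3904
1 - D/P = 0.6096
I_max = 4299.7534 * 0.6096 = 2621.1354

2621.1354 units


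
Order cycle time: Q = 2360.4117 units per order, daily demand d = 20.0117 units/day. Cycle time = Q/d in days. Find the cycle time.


Cycle = 2360.4117 / 20.0117 = 117.9516

117.9516 days


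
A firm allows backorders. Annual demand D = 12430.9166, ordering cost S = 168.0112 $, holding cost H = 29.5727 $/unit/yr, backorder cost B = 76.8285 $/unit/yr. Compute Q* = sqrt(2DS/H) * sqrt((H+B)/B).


sqrt(2DS/H) = 375.8289
sqrt((H+B)/B) = 1.1768
Q* = 375.8289 * 1.1768 = 442.2851

442.2851 units


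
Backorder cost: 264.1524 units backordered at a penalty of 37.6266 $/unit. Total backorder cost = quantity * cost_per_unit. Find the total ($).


Total = 264.1524 * 37.6266 = 9939.1567

9939.1567 $


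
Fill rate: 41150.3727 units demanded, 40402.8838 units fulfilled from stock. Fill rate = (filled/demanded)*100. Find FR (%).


FR = 40402.8838 / 41150.3727 * 100 = 98.1835

98.1835%


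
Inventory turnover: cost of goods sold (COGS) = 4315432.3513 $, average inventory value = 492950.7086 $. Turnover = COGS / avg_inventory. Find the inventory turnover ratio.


Turnover = 4315432.3513 / 492950.7086 = 8.7543

8.7543


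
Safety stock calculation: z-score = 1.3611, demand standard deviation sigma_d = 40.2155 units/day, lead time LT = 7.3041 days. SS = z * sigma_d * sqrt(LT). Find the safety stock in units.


sqrt(LT) = sqrt(7.3041) = 2.7026
SS = 1.3611 * 40.2155 * 2.7026 = 147.9336

147.9336 units


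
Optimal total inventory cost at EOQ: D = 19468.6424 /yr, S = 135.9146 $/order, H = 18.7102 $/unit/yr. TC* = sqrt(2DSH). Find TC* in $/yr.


2*D*S*H = 99017100.5223
TC* = sqrt(99017100.5223) = 9950.7337

9950.7337 $/yr


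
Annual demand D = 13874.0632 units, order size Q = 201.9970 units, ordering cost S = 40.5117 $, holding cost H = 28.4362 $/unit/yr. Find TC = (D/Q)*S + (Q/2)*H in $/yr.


Ordering cost = D*S/Q = 2782.5259
Holding cost = Q*H/2 = 2872.0135
TC = 2782.5259 + 2872.0135 = 5654.5395

5654.5395 $/yr


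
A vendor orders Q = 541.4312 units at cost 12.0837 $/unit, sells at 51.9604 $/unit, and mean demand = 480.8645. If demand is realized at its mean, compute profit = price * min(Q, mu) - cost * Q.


Sales at mu = min(541.4312, 480.8645) = 480.8645
Revenue = 51.9604 * 480.8645 = 24985.9118
Total cost = 12.0837 * 541.4312 = 6542.4922
Profit = 24985.9118 - 6542.4922 = 18443.4196

18443.4196 $


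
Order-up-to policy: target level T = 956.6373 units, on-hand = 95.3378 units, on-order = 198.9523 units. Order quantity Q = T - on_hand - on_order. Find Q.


Inventory position = OH + OO = 95.3378 + 198.9523 = 294.2901
Q = 956.6373 - 294.2901 = 662.3472

662.3472 units


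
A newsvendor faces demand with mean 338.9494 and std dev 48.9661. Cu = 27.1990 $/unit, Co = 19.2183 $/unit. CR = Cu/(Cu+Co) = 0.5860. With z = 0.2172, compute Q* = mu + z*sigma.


CR = Cu/(Cu+Co) = 27.1990/(27.1990+19.2183) = 0.5860
z = 0.2172
Q* = 338.9494 + 0.2172 * 48.9661 = 349.5848

349.5848 units


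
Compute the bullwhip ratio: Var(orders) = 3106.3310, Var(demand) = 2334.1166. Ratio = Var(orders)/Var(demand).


BW = 3106.3310 / 2334.1166 = 1.3308

1.3308


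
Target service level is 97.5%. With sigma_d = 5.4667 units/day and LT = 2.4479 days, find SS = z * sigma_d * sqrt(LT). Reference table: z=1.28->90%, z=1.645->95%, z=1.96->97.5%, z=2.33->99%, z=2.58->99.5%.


From the table, SL = 97.5% corresponds to z = 1.96
sqrt(LT) = sqrt(2.4479) = 1.5646
SS = 1.96 * 5.4667 * 1.5646 = 16.7640

16.7640 units


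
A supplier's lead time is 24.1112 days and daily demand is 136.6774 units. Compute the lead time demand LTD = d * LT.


LTD = 136.6774 * 24.1112 = 3295.4561

3295.4561 units


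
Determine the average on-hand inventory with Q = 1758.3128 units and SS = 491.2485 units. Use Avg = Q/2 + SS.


Q/2 = 879.1564
Avg = 879.1564 + 491.2485 = 1370.4049

1370.4049 units


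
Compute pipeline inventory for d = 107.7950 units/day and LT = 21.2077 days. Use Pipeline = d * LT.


Pipeline = 107.7950 * 21.2077 = 2286.0840

2286.0840 units


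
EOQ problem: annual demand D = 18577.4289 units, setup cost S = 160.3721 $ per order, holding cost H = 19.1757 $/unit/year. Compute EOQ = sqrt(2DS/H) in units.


2*D*S = 2 * 18577.4289 * 160.3721 = 5958602.5706
2*D*S/H = 310737.1606
EOQ = sqrt(310737.1606) = 557.4380

557.4380 units


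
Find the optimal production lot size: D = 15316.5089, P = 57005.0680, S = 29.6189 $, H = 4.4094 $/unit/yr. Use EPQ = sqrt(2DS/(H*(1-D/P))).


1 - D/P = 1 - 0.2687 = 0.7313
H*(1-D/P) = 3.2247
2DS = 907316.2909
EPQ = sqrt(281368.7067) = 530.4420

530.4420 units


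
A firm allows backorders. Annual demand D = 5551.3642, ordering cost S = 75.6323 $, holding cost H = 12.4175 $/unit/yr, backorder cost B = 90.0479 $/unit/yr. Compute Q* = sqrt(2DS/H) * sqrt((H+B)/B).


sqrt(2DS/H) = 260.0467
sqrt((H+B)/B) = 1.0667
Q* = 260.0467 * 1.0667 = 277.3980

277.3980 units


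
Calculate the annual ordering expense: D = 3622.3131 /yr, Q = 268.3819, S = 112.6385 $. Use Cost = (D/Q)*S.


Number of orders = D/Q = 13.4969
Cost = 13.4969 * 112.6385 = 1520.2661

1520.2661 $/yr


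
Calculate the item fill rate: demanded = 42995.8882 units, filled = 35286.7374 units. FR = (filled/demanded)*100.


FR = 35286.7374 / 42995.8882 * 100 = 82.0700

82.0700%


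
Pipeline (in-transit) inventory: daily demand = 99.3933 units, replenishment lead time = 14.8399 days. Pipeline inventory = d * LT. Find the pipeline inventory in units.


Pipeline = 99.3933 * 14.8399 = 1474.9866

1474.9866 units


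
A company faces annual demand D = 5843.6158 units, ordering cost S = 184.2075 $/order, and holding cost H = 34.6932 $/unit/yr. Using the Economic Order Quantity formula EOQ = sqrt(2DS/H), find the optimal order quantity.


2*D*S = 2 * 5843.6158 * 184.2075 = 2152875.7150
2*D*S/H = 62054.6884
EOQ = sqrt(62054.6884) = 249.1078

249.1078 units


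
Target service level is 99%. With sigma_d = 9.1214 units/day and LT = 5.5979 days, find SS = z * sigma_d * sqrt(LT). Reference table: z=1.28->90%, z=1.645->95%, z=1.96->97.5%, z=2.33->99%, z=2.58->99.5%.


From the table, SL = 99% corresponds to z = 2.33
sqrt(LT) = sqrt(5.5979) = 2.3660
SS = 2.33 * 9.1214 * 2.3660 = 50.2840

50.2840 units


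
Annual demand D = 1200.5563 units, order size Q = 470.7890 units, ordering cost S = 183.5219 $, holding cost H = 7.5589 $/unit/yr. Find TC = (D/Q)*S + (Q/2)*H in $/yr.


Ordering cost = D*S/Q = 467.9981
Holding cost = Q*H/2 = 1779.3235
TC = 467.9981 + 1779.3235 = 2247.3216

2247.3216 $/yr


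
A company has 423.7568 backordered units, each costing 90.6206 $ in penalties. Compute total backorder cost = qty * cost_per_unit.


Total = 423.7568 * 90.6206 = 38401.0955

38401.0955 $


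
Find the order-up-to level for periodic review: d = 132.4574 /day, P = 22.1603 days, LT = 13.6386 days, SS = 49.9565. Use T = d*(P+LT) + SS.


P + LT = 35.7989
d*(P+LT) = 132.4574 * 35.7989 = 4741.8292
T = 4741.8292 + 49.9565 = 4791.7857

4791.7857 units


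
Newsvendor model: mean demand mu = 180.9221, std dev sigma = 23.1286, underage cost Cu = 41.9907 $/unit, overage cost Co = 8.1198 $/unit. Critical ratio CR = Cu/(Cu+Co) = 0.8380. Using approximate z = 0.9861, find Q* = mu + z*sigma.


CR = Cu/(Cu+Co) = 41.9907/(41.9907+8.1198) = 0.8380
z = 0.9861
Q* = 180.9221 + 0.9861 * 23.1286 = 203.7292

203.7292 units


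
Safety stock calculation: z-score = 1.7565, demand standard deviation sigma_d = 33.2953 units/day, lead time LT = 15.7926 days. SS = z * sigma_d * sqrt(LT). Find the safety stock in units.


sqrt(LT) = sqrt(15.7926) = 3.9740
SS = 1.7565 * 33.2953 * 3.9740 = 232.4117

232.4117 units


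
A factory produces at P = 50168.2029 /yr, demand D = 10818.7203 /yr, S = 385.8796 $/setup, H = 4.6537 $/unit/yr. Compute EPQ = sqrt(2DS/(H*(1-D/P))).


1 - D/P = 1 - 0.2156 = 0.7844
H*(1-D/P) = 3.6501
2DS = 8349446.9238
EPQ = sqrt(2287435.4276) = 1512.4270

1512.4270 units


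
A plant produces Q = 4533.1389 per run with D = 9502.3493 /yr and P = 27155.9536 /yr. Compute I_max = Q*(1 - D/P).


D/P = 0.3499
1 - D/P = 0.6501
I_max = 4533.1389 * 0.6501 = 2946.9133

2946.9133 units


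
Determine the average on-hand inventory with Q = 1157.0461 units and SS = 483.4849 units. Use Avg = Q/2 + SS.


Q/2 = 578.5231
Avg = 578.5231 + 483.4849 = 1062.0079

1062.0079 units


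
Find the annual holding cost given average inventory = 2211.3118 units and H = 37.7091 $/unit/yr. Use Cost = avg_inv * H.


Cost = 2211.3118 * 37.7091 = 83386.5778

83386.5778 $/yr


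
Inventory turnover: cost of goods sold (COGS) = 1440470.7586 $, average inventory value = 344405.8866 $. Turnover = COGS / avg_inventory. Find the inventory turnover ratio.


Turnover = 1440470.7586 / 344405.8866 = 4.1825

4.1825


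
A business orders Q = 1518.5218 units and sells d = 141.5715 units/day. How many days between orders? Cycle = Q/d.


Cycle = 1518.5218 / 141.5715 = 10.7262

10.7262 days


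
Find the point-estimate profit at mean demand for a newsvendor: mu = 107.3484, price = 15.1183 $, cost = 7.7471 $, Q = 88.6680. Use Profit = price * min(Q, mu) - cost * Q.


Sales at mu = min(88.6680, 107.3484) = 88.6680
Revenue = 15.1183 * 88.6680 = 1340.5094
Total cost = 7.7471 * 88.6680 = 686.9199
Profit = 1340.5094 - 686.9199 = 653.5896

653.5896 $


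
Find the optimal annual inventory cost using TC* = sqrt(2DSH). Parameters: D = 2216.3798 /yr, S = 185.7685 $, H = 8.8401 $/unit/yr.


2*D*S*H = 7279531.5262
TC* = sqrt(7279531.5262) = 2698.0607

2698.0607 $/yr


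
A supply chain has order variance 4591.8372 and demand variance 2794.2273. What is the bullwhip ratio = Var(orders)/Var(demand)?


BW = 4591.8372 / 2794.2273 = 1.6433

1.6433


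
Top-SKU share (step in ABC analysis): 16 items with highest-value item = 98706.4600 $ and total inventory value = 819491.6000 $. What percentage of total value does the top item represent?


Top item = 98706.4600
Total = 819491.6000
Percentage = 98706.4600 / 819491.6000 * 100 = 12.0448

12.0448%


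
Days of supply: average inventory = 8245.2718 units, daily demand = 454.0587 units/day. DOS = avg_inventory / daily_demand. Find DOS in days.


DOS = 8245.2718 / 454.0587 = 18.1590

18.1590 days


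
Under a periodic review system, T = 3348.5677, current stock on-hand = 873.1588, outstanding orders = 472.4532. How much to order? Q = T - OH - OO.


Inventory position = OH + OO = 873.1588 + 472.4532 = 1345.6120
Q = 3348.5677 - 1345.6120 = 2002.9557

2002.9557 units


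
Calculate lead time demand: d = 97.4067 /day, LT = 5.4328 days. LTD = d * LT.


LTD = 97.4067 * 5.4328 = 529.1911

529.1911 units


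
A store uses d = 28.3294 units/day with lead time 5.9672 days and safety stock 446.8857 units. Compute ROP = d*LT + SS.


d*LT = 28.3294 * 5.9672 = 169.0472
ROP = 169.0472 + 446.8857 = 615.9329

615.9329 units


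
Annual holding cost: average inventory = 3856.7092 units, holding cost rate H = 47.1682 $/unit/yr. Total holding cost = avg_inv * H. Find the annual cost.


Cost = 3856.7092 * 47.1682 = 181914.0309

181914.0309 $/yr


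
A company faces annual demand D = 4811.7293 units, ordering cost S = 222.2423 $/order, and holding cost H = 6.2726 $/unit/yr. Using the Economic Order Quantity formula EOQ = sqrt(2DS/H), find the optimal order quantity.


2*D*S = 2 * 4811.7293 * 222.2423 = 2138739.5732
2*D*S/H = 340965.4008
EOQ = sqrt(340965.4008) = 583.9224

583.9224 units


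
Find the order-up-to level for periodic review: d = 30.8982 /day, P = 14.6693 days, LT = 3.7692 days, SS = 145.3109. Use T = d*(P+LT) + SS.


P + LT = 18.4385
d*(P+LT) = 30.8982 * 18.4385 = 569.7165
T = 569.7165 + 145.3109 = 715.0274

715.0274 units


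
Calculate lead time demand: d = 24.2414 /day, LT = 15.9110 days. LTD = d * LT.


LTD = 24.2414 * 15.9110 = 385.7049

385.7049 units


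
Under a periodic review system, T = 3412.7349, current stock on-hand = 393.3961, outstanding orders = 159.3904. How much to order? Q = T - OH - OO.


Inventory position = OH + OO = 393.3961 + 159.3904 = 552.7865
Q = 3412.7349 - 552.7865 = 2859.9484

2859.9484 units


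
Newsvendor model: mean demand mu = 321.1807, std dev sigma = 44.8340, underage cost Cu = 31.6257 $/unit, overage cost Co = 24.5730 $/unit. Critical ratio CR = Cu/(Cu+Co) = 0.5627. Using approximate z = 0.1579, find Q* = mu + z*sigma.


CR = Cu/(Cu+Co) = 31.6257/(31.6257+24.5730) = 0.5627
z = 0.1579
Q* = 321.1807 + 0.1579 * 44.8340 = 328.2600

328.2600 units


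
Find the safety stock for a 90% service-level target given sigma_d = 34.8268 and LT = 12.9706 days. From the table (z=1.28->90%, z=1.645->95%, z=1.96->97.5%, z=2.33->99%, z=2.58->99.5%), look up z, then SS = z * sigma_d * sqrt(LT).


From the table, SL = 90% corresponds to z = 1.28
sqrt(LT) = sqrt(12.9706) = 3.6015
SS = 1.28 * 34.8268 * 3.6015 = 160.5475

160.5475 units


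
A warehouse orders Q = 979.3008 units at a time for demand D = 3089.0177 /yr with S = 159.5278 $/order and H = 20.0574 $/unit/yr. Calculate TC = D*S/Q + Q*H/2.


Ordering cost = D*S/Q = 503.2000
Holding cost = Q*H/2 = 9821.1139
TC = 503.2000 + 9821.1139 = 10324.3140

10324.3140 $/yr


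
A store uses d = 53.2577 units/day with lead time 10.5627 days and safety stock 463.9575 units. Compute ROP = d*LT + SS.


d*LT = 53.2577 * 10.5627 = 562.5451
ROP = 562.5451 + 463.9575 = 1026.5026

1026.5026 units


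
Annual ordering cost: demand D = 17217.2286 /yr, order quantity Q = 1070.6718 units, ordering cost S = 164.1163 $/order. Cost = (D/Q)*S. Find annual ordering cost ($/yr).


Number of orders = D/Q = 16.0808
Cost = 16.0808 * 164.1163 = 2639.1167

2639.1167 $/yr


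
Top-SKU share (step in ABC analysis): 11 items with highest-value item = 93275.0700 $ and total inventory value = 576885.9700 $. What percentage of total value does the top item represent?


Top item = 93275.0700
Total = 576885.9700
Percentage = 93275.0700 / 576885.9700 * 100 = 16.1687

16.1687%


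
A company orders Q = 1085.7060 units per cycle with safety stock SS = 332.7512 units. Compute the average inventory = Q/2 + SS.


Q/2 = 542.8530
Avg = 542.8530 + 332.7512 = 875.6042

875.6042 units


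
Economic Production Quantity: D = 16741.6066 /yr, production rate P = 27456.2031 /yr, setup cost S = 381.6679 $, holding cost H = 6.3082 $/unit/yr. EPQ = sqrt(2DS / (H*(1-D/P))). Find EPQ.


1 - D/P = 1 - 0.6098 = 0.3902
H*(1-D/P) = 2.4617
2DS = 12779467.6673
EPQ = sqrt(5191250.2804) = 2278.4315

2278.4315 units


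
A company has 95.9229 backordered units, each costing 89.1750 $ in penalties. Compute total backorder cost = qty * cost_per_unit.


Total = 95.9229 * 89.1750 = 8553.9246

8553.9246 $


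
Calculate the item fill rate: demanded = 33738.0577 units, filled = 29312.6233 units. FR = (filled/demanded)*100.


FR = 29312.6233 / 33738.0577 * 100 = 86.8830

86.8830%


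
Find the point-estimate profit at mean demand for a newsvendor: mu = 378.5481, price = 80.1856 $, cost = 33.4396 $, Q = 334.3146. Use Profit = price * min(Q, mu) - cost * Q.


Sales at mu = min(334.3146, 378.5481) = 334.3146
Revenue = 80.1856 * 334.3146 = 26807.2168
Total cost = 33.4396 * 334.3146 = 11179.3465
Profit = 26807.2168 - 11179.3465 = 15627.8703

15627.8703 $


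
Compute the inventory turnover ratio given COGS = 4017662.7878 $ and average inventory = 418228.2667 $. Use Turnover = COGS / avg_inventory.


Turnover = 4017662.7878 / 418228.2667 = 9.6064

9.6064


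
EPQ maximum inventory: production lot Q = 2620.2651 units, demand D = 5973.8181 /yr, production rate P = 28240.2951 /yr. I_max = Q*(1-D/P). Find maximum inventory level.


D/P = 0.2115
1 - D/P = 0.7885
I_max = 2620.2651 * 0.7885 = 2065.9866

2065.9866 units


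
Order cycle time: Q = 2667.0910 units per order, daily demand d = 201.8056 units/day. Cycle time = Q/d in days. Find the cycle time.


Cycle = 2667.0910 / 201.8056 = 13.2161

13.2161 days


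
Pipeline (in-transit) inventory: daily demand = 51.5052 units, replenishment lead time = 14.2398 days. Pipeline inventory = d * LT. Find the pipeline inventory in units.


Pipeline = 51.5052 * 14.2398 = 733.4237

733.4237 units


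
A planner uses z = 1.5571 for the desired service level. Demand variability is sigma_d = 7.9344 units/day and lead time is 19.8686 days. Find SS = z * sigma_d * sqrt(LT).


sqrt(LT) = sqrt(19.8686) = 4.4574
SS = 1.5571 * 7.9344 * 4.4574 = 55.0699

55.0699 units


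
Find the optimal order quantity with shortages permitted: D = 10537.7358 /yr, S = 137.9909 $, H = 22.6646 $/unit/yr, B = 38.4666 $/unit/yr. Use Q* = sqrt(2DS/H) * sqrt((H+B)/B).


sqrt(2DS/H) = 358.2118
sqrt((H+B)/B) = 1.2606
Q* = 358.2118 * 1.2606 = 451.5745

451.5745 units


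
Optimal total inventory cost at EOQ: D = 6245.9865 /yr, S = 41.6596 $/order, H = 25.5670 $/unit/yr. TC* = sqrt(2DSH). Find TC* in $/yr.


2*D*S*H = 13305337.7691
TC* = sqrt(13305337.7691) = 3647.6483

3647.6483 $/yr


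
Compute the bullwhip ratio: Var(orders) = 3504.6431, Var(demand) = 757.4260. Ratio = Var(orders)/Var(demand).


BW = 3504.6431 / 757.4260 = 4.6270

4.6270


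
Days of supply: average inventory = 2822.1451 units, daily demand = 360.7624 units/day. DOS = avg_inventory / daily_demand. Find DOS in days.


DOS = 2822.1451 / 360.7624 = 7.8227

7.8227 days


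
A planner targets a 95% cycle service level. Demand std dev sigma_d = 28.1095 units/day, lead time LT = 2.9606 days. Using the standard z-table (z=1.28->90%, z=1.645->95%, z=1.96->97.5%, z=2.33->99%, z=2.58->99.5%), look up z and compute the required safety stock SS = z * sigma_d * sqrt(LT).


From the table, SL = 95% corresponds to z = 1.645
sqrt(LT) = sqrt(2.9606) = 1.7206
SS = 1.645 * 28.1095 * 1.7206 = 79.5626

79.5626 units


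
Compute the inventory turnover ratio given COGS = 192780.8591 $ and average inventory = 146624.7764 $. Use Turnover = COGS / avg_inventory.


Turnover = 192780.8591 / 146624.7764 = 1.3148

1.3148


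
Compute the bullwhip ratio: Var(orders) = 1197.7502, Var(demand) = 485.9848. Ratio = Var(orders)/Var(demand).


BW = 1197.7502 / 485.9848 = 2.4646

2.4646


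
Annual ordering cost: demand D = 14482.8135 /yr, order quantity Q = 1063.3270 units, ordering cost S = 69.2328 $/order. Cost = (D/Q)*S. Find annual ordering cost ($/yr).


Number of orders = D/Q = 13.6203
Cost = 13.6203 * 69.2328 = 942.9703

942.9703 $/yr


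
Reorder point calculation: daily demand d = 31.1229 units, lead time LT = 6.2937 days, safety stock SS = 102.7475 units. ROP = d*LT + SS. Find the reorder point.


d*LT = 31.1229 * 6.2937 = 195.8782
ROP = 195.8782 + 102.7475 = 298.6257

298.6257 units


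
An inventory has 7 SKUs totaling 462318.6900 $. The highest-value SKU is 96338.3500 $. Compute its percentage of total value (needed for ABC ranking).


Top item = 96338.3500
Total = 462318.6900
Percentage = 96338.3500 / 462318.6900 * 100 = 20.8381

20.8381%


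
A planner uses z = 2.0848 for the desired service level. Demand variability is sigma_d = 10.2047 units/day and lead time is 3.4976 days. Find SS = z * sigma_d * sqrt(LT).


sqrt(LT) = sqrt(3.4976) = 1.8702
SS = 2.0848 * 10.2047 * 1.8702 = 39.7878

39.7878 units


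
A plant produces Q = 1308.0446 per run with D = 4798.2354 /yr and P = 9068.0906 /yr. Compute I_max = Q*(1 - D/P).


D/P = 0.5291
1 - D/P = 0.4709
I_max = 1308.0446 * 0.4709 = 615.9137

615.9137 units


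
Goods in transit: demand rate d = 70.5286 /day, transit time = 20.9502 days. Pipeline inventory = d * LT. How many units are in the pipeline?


Pipeline = 70.5286 * 20.9502 = 1477.5883

1477.5883 units


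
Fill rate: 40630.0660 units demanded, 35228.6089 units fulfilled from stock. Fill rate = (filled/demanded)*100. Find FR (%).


FR = 35228.6089 / 40630.0660 * 100 = 86.7058

86.7058%


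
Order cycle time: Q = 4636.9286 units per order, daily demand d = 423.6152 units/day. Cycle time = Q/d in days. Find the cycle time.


Cycle = 4636.9286 / 423.6152 = 10.9461

10.9461 days


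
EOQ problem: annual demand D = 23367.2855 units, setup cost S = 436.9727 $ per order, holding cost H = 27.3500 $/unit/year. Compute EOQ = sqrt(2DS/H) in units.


2*D*S = 2 * 23367.2855 * 436.9727 = 20421731.6732
2*D*S/H = 746681.2312
EOQ = sqrt(746681.2312) = 864.1072

864.1072 units


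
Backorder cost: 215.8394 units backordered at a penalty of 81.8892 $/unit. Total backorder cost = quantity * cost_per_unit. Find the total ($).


Total = 215.8394 * 81.8892 = 17674.9158

17674.9158 $


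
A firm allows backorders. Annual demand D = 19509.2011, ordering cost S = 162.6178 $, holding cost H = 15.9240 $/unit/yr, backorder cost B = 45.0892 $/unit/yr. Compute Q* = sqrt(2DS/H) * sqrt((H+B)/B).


sqrt(2DS/H) = 631.2374
sqrt((H+B)/B) = 1.1633
Q* = 631.2374 * 1.1633 = 734.2912

734.2912 units


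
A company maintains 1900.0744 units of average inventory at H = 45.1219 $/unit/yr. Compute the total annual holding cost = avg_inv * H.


Cost = 1900.0744 * 45.1219 = 85734.9671

85734.9671 $/yr


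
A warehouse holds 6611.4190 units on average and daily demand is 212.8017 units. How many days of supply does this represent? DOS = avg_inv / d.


DOS = 6611.4190 / 212.8017 = 31.0685

31.0685 days


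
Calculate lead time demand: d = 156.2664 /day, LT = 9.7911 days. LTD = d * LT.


LTD = 156.2664 * 9.7911 = 1530.0199

1530.0199 units


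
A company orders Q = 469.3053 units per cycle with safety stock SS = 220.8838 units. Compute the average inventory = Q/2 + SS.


Q/2 = 234.6526
Avg = 234.6526 + 220.8838 = 455.5365

455.5365 units


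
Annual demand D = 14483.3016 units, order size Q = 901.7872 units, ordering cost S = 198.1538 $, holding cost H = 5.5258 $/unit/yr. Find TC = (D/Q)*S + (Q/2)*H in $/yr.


Ordering cost = D*S/Q = 3182.4817
Holding cost = Q*H/2 = 2491.5479
TC = 3182.4817 + 2491.5479 = 5674.0295

5674.0295 $/yr


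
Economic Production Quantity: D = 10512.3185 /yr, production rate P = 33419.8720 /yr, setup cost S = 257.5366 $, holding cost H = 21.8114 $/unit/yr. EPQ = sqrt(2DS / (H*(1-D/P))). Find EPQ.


1 - D/P = 1 - 0.3146 = 0.6854
H*(1-D/P) = 14.9506
2DS = 5414613.5292
EPQ = sqrt(362167.9329) = 601.8039

601.8039 units


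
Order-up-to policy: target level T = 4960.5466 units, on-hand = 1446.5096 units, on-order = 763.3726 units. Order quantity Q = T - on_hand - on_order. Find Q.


Inventory position = OH + OO = 1446.5096 + 763.3726 = 2209.8822
Q = 4960.5466 - 2209.8822 = 2750.6644

2750.6644 units


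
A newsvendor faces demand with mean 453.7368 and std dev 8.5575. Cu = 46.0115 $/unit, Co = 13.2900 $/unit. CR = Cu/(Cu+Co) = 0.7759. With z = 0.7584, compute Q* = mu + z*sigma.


CR = Cu/(Cu+Co) = 46.0115/(46.0115+13.2900) = 0.7759
z = 0.7584
Q* = 453.7368 + 0.7584 * 8.5575 = 460.2268

460.2268 units


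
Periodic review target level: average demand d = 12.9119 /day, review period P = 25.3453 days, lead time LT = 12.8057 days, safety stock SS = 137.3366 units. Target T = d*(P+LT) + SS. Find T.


P + LT = 38.1510
d*(P+LT) = 12.9119 * 38.1510 = 492.6019
T = 492.6019 + 137.3366 = 629.9385

629.9385 units


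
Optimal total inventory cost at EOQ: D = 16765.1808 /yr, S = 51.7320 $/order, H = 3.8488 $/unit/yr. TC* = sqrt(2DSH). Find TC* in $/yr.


2*D*S*H = 6676100.2540
TC* = sqrt(6676100.2540) = 2583.8151

2583.8151 $/yr


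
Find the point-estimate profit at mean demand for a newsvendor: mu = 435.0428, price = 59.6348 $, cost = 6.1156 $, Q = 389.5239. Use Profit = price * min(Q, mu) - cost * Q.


Sales at mu = min(389.5239, 435.0428) = 389.5239
Revenue = 59.6348 * 389.5239 = 23229.1799
Total cost = 6.1156 * 389.5239 = 2382.1724
Profit = 23229.1799 - 2382.1724 = 20847.0075

20847.0075 $


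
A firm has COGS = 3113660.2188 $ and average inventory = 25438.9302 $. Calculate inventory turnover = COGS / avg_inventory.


Turnover = 3113660.2188 / 25438.9302 = 122.3975

122.3975


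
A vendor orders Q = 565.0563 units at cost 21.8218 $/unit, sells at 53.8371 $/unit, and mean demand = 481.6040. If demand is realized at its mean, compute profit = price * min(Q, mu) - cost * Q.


Sales at mu = min(565.0563, 481.6040) = 481.6040
Revenue = 53.8371 * 481.6040 = 25928.1627
Total cost = 21.8218 * 565.0563 = 12330.5456
Profit = 25928.1627 - 12330.5456 = 13597.6171

13597.6171 $


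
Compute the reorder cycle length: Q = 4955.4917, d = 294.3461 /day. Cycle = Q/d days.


Cycle = 4955.4917 / 294.3461 = 16.8356

16.8356 days


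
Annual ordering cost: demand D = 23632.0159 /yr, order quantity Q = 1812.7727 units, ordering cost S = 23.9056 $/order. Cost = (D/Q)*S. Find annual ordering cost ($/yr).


Number of orders = D/Q = 13.0364
Cost = 13.0364 * 23.9056 = 311.6428

311.6428 $/yr


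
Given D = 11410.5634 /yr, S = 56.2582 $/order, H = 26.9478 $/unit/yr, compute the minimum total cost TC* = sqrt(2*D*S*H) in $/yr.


2*D*S*H = 34597620.6231
TC* = sqrt(34597620.6231) = 5881.9742

5881.9742 $/yr


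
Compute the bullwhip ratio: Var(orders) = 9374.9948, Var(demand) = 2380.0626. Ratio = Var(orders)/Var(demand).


BW = 9374.9948 / 2380.0626 = 3.9390

3.9390


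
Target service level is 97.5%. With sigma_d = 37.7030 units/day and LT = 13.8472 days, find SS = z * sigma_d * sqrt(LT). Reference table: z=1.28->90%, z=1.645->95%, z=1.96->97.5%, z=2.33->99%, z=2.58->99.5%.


From the table, SL = 97.5% corresponds to z = 1.96
sqrt(LT) = sqrt(13.8472) = 3.7212
SS = 1.96 * 37.7030 * 3.7212 = 274.9875

274.9875 units


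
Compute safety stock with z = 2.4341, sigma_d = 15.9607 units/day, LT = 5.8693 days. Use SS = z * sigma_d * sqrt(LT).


sqrt(LT) = sqrt(5.8693) = 2.4227
SS = 2.4341 * 15.9607 * 2.4227 = 94.1203

94.1203 units


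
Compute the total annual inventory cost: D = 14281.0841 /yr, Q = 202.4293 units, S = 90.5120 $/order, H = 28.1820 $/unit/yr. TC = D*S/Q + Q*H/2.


Ordering cost = D*S/Q = 6385.4861
Holding cost = Q*H/2 = 2852.4313
TC = 6385.4861 + 2852.4313 = 9237.9174

9237.9174 $/yr


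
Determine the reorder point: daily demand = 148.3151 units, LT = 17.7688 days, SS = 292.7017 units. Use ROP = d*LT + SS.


d*LT = 148.3151 * 17.7688 = 2635.3813
ROP = 2635.3813 + 292.7017 = 2928.0830

2928.0830 units


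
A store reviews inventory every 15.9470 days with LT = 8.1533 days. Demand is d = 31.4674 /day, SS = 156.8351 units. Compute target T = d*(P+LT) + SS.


P + LT = 24.1003
d*(P+LT) = 31.4674 * 24.1003 = 758.3738
T = 758.3738 + 156.8351 = 915.2089

915.2089 units


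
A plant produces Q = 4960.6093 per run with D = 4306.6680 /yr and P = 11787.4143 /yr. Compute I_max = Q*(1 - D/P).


D/P = 0.3654
1 - D/P = 0.6346
I_max = 4960.6093 * 0.6346 = 3148.1934

3148.1934 units


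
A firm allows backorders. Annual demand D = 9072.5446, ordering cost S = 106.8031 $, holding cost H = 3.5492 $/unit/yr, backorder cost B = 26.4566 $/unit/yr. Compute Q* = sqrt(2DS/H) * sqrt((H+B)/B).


sqrt(2DS/H) = 738.9350
sqrt((H+B)/B) = 1.0650
Q* = 738.9350 * 1.0650 = 786.9404

786.9404 units


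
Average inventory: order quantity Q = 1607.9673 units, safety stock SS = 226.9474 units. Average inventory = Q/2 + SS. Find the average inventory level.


Q/2 = 803.9837
Avg = 803.9837 + 226.9474 = 1030.9310

1030.9310 units


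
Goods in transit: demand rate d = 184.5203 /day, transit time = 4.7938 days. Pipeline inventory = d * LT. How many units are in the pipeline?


Pipeline = 184.5203 * 4.7938 = 884.5534

884.5534 units


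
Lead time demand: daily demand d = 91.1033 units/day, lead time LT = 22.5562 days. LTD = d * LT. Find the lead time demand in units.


LTD = 91.1033 * 22.5562 = 2054.9443

2054.9443 units


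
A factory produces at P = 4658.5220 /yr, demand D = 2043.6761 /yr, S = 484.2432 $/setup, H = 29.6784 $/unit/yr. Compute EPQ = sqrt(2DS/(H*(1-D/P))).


1 - D/P = 1 - 0.4387 = 0.5613
H*(1-D/P) = 16.6586
2DS = 1979272.5089
EPQ = sqrt(118813.8749) = 344.6939

344.6939 units


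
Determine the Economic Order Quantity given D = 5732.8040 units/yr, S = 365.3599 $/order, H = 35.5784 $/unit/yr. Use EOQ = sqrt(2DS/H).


2*D*S = 2 * 5732.8040 * 365.3599 = 4189073.3923
2*D*S/H = 117742.0399
EOQ = sqrt(117742.0399) = 343.1356

343.1356 units


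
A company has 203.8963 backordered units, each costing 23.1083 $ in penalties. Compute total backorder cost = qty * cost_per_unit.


Total = 203.8963 * 23.1083 = 4711.6969

4711.6969 $


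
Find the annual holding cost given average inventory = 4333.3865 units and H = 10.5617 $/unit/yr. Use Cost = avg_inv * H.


Cost = 4333.3865 * 10.5617 = 45767.9282

45767.9282 $/yr


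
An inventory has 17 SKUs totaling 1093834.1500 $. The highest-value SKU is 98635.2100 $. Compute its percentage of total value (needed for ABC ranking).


Top item = 98635.2100
Total = 1093834.1500
Percentage = 98635.2100 / 1093834.1500 * 100 = 9.0174

9.0174%


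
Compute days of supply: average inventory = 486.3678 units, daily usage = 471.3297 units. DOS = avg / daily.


DOS = 486.3678 / 471.3297 = 1.0319

1.0319 days


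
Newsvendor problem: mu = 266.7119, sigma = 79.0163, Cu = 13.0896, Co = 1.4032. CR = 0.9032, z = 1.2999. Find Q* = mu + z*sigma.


CR = Cu/(Cu+Co) = 13.0896/(13.0896+1.4032) = 0.9032
z = 1.2999
Q* = 266.7119 + 1.2999 * 79.0163 = 369.4252

369.4252 units


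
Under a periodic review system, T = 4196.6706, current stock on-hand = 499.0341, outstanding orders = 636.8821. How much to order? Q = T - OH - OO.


Inventory position = OH + OO = 499.0341 + 636.8821 = 1135.9162
Q = 4196.6706 - 1135.9162 = 3060.7544

3060.7544 units


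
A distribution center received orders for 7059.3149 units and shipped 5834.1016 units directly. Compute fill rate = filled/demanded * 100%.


FR = 5834.1016 / 7059.3149 * 100 = 82.6440

82.6440%


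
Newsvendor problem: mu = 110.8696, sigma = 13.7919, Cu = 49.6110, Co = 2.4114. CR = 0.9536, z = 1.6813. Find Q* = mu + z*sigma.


CR = Cu/(Cu+Co) = 49.6110/(49.6110+2.4114) = 0.9536
z = 1.6813
Q* = 110.8696 + 1.6813 * 13.7919 = 134.0579

134.0579 units


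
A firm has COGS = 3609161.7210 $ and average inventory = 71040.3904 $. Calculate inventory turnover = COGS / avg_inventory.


Turnover = 3609161.7210 / 71040.3904 = 50.8044

50.8044


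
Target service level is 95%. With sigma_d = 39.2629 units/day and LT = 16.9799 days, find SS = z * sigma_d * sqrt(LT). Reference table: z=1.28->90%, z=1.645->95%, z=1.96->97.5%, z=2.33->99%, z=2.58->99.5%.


From the table, SL = 95% corresponds to z = 1.645
sqrt(LT) = sqrt(16.9799) = 4.1207
SS = 1.645 * 39.2629 * 4.1207 = 266.1435

266.1435 units


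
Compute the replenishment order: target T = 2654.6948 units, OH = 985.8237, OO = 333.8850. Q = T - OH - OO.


Inventory position = OH + OO = 985.8237 + 333.8850 = 1319.7087
Q = 2654.6948 - 1319.7087 = 1334.9861

1334.9861 units


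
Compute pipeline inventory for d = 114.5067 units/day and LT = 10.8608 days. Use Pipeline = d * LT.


Pipeline = 114.5067 * 10.8608 = 1243.6344

1243.6344 units


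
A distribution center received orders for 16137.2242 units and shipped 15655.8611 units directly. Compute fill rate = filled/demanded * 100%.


FR = 15655.8611 / 16137.2242 * 100 = 97.0171

97.0171%


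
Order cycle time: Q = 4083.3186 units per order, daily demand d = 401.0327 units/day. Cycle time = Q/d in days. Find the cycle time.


Cycle = 4083.3186 / 401.0327 = 10.1820

10.1820 days


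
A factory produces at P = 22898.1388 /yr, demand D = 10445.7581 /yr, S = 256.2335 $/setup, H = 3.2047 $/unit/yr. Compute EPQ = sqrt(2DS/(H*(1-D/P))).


1 - D/P = 1 - 0.4562 = 0.5438
H*(1-D/P) = 1.7428
2DS = 5353106.3162
EPQ = sqrt(3071611.4822) = 1752.6013

1752.6013 units


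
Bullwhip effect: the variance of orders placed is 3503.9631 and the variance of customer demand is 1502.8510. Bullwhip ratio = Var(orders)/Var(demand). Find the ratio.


BW = 3503.9631 / 1502.8510 = 2.3315

2.3315
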